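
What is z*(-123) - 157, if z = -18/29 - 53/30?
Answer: 39627/290 ≈ 136.64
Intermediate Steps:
z = -2077/870 (z = -18*1/29 - 53*1/30 = -18/29 - 53/30 = -2077/870 ≈ -2.3874)
z*(-123) - 157 = -2077/870*(-123) - 157 = 85157/290 - 157 = 39627/290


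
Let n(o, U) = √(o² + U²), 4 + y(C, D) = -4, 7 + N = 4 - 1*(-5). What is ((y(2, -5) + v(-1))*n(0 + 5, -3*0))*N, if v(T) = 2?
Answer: -60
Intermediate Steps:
N = 2 (N = -7 + (4 - 1*(-5)) = -7 + (4 + 5) = -7 + 9 = 2)
y(C, D) = -8 (y(C, D) = -4 - 4 = -8)
n(o, U) = √(U² + o²)
((y(2, -5) + v(-1))*n(0 + 5, -3*0))*N = ((-8 + 2)*√((-3*0)² + (0 + 5)²))*2 = -6*√(0² + 5²)*2 = -6*√(0 + 25)*2 = -6*√25*2 = -6*5*2 = -30*2 = -60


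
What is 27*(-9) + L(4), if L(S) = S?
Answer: -239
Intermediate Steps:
27*(-9) + L(4) = 27*(-9) + 4 = -243 + 4 = -239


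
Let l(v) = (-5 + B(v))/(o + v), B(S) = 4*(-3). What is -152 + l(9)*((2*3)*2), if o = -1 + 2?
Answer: -862/5 ≈ -172.40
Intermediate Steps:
o = 1
B(S) = -12
l(v) = -17/(1 + v) (l(v) = (-5 - 12)/(1 + v) = -17/(1 + v))
-152 + l(9)*((2*3)*2) = -152 + (-17/(1 + 9))*((2*3)*2) = -152 + (-17/10)*(6*2) = -152 - 17*1/10*12 = -152 - 17/10*12 = -152 - 102/5 = -862/5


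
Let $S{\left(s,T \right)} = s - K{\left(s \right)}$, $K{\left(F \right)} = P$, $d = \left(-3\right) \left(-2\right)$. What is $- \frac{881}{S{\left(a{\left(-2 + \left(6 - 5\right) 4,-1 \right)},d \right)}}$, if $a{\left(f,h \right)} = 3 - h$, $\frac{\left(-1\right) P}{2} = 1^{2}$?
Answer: $- \frac{881}{6} \approx -146.83$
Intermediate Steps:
$d = 6$
$P = -2$ ($P = - 2 \cdot 1^{2} = \left(-2\right) 1 = -2$)
$K{\left(F \right)} = -2$
$S{\left(s,T \right)} = 2 + s$ ($S{\left(s,T \right)} = s - -2 = s + 2 = 2 + s$)
$- \frac{881}{S{\left(a{\left(-2 + \left(6 - 5\right) 4,-1 \right)},d \right)}} = - \frac{881}{2 + \left(3 - -1\right)} = - \frac{881}{2 + \left(3 + 1\right)} = - \frac{881}{2 + 4} = - \frac{881}{6}$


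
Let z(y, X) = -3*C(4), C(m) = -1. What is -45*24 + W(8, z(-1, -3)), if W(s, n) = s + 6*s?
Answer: -1024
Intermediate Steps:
z(y, X) = 3 (z(y, X) = -3*(-1) = 3)
W(s, n) = 7*s
-45*24 + W(8, z(-1, -3)) = -45*24 + 7*8 = -1080 + 56 = -1024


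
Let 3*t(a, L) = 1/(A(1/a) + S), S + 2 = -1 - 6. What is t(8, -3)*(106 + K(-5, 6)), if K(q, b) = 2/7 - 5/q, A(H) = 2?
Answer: -751/147 ≈ -5.1088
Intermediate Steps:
S = -9 (S = -2 + (-1 - 6) = -2 - 7 = -9)
t(a, L) = -1/21 (t(a, L) = 1/(3*(2 - 9)) = (1/3)/(-7) = (1/3)*(-1/7) = -1/21)
K(q, b) = 2/7 - 5/q (K(q, b) = 2*(1/7) - 5/q = 2/7 - 5/q)
t(8, -3)*(106 + K(-5, 6)) = -(106 + (2/7 - 5/(-5)))/21 = -(106 + (2/7 - 5*(-1/5)))/21 = -(106 + (2/7 + 1))/21 = -(106 + 9/7)/21 = -1/21*751/7 = -751/147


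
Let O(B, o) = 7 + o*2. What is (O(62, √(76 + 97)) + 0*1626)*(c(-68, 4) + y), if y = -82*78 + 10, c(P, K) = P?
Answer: -45178 - 12908*√173 ≈ -2.1496e+5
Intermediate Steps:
y = -6386 (y = -6396 + 10 = -6386)
O(B, o) = 7 + 2*o
(O(62, √(76 + 97)) + 0*1626)*(c(-68, 4) + y) = ((7 + 2*√(76 + 97)) + 0*1626)*(-68 - 6386) = ((7 + 2*√173) + 0)*(-6454) = (7 + 2*√173)*(-6454) = -45178 - 12908*√173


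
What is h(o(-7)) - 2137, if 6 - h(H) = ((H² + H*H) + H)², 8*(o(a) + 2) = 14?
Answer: -136385/64 ≈ -2131.0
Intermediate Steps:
o(a) = -¼ (o(a) = -2 + (⅛)*14 = -2 + 7/4 = -¼)
h(H) = 6 - (H + 2*H²)² (h(H) = 6 - ((H² + H*H) + H)² = 6 - ((H² + H²) + H)² = 6 - (2*H² + H)² = 6 - (H + 2*H²)²)
h(o(-7)) - 2137 = (6 - (-¼)²*(1 + 2*(-¼))²) - 2137 = (6 - 1*1/16*(1 - ½)²) - 2137 = (6 - 1*1/16*(½)²) - 2137 = (6 - 1*1/16*¼) - 2137 = (6 - 1/64) - 2137 = 383/64 - 2137 = -136385/64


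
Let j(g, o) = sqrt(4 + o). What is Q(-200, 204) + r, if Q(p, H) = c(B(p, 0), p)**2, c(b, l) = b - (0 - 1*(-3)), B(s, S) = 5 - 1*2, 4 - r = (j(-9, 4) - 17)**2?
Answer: -293 + 68*sqrt(2) ≈ -196.83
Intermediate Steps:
r = 4 - (-17 + 2*sqrt(2))**2 (r = 4 - (sqrt(4 + 4) - 17)**2 = 4 - (sqrt(8) - 17)**2 = 4 - (2*sqrt(2) - 17)**2 = 4 - (-17 + 2*sqrt(2))**2 ≈ -196.83)
B(s, S) = 3 (B(s, S) = 5 - 2 = 3)
c(b, l) = -3 + b (c(b, l) = b - (0 + 3) = b - 1*3 = b - 3 = -3 + b)
Q(p, H) = 0 (Q(p, H) = (-3 + 3)**2 = 0**2 = 0)
Q(-200, 204) + r = 0 + (-293 + 68*sqrt(2)) = -293 + 68*sqrt(2)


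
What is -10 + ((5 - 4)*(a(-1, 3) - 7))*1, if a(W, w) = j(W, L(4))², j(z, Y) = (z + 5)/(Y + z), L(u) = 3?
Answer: -13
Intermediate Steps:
j(z, Y) = (5 + z)/(Y + z)
a(W, w) = (5 + W)²/(3 + W)² (a(W, w) = ((5 + W)/(3 + W))² = (5 + W)²/(3 + W)²)
-10 + ((5 - 4)*(a(-1, 3) - 7))*1 = -10 + ((5 - 4)*((5 - 1)²/(3 - 1)² - 7))*1 = -10 + (1*(4²/2² - 7))*1 = -10 + (1*((¼)*16 - 7))*1 = -10 + (1*(4 - 7))*1 = -10 + (1*(-3))*1 = -10 - 3*1 = -10 - 3 = -13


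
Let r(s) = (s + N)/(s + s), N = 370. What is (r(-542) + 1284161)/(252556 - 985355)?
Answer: -348007674/198588529 ≈ -1.7524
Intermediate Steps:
r(s) = (370 + s)/(2*s) (r(s) = (s + 370)/(s + s) = (370 + s)/((2*s)) = (370 + s)*(1/(2*s)) = (370 + s)/(2*s))
(r(-542) + 1284161)/(252556 - 985355) = ((½)*(370 - 542)/(-542) + 1284161)/(252556 - 985355) = ((½)*(-1/542)*(-172) + 1284161)/(-732799) = (43/271 + 1284161)*(-1/732799) = (348007674/271)*(-1/732799) = -348007674/198588529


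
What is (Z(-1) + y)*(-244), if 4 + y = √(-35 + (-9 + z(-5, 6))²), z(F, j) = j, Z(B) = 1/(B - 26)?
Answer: 26596/27 - 244*I*√26 ≈ 985.04 - 1244.2*I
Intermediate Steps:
Z(B) = 1/(-26 + B)
y = -4 + I*√26 (y = -4 + √(-35 + (-9 + 6)²) = -4 + √(-35 + (-3)²) = -4 + √(-35 + 9) = -4 + √(-26) = -4 + I*√26 ≈ -4.0 + 5.099*I)
(Z(-1) + y)*(-244) = (1/(-26 - 1) + (-4 + I*√26))*(-244) = (1/(-27) + (-4 + I*√26))*(-244) = (-1/27 + (-4 + I*√26))*(-244) = (-109/27 + I*√26)*(-244) = 26596/27 - 244*I*√26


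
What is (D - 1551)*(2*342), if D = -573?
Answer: -1452816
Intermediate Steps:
(D - 1551)*(2*342) = (-573 - 1551)*(2*342) = -2124*684 = -1452816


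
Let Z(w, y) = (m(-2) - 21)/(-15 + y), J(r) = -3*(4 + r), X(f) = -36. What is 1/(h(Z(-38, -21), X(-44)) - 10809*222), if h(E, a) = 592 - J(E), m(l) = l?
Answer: -12/28787905 ≈ -4.1684e-7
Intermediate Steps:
J(r) = -12 - 3*r
Z(w, y) = -23/(-15 + y) (Z(w, y) = (-2 - 21)/(-15 + y) = -23/(-15 + y))
h(E, a) = 604 + 3*E (h(E, a) = 592 - (-12 - 3*E) = 592 + (12 + 3*E) = 604 + 3*E)
1/(h(Z(-38, -21), X(-44)) - 10809*222) = 1/((604 + 3*(-23/(-15 - 21))) - 10809*222) = 1/((604 + 3*(-23/(-36))) - 2399598) = 1/((604 + 3*(-23*(-1/36))) - 2399598) = 1/((604 + 3*(23/36)) - 2399598) = 1/((604 + 23/12) - 2399598) = 1/(7271/12 - 2399598) = 1/(-28787905/12) = -12/28787905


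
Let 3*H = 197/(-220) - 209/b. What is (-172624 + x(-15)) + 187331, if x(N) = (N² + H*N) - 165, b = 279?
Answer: 181380635/12276 ≈ 14775.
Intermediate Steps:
H = -100943/184140 (H = (197/(-220) - 209/279)/3 = (197*(-1/220) - 209*1/279)/3 = (-197/220 - 209/279)/3 = (⅓)*(-100943/61380) = -100943/184140 ≈ -0.54819)
x(N) = -165 + N² - 100943*N/184140 (x(N) = (N² - 100943*N/184140) - 165 = -165 + N² - 100943*N/184140)
(-172624 + x(-15)) + 187331 = (-172624 + (-165 + (-15)² - 100943/184140*(-15))) + 187331 = (-172624 + (-165 + 225 + 100943/12276)) + 187331 = (-172624 + 837503/12276) + 187331 = -2118294721/12276 + 187331 = 181380635/12276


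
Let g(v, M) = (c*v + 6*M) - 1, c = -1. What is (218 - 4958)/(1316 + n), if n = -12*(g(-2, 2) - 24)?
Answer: -1185/362 ≈ -3.2735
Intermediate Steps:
g(v, M) = -1 - v + 6*M (g(v, M) = (-v + 6*M) - 1 = -1 - v + 6*M)
n = 132 (n = -12*((-1 - 1*(-2) + 6*2) - 24) = -12*((-1 + 2 + 12) - 24) = -12*(13 - 24) = -12*(-11) = 132)
(218 - 4958)/(1316 + n) = (218 - 4958)/(1316 + 132) = -4740/1448 = -4740*1/1448 = -1185/362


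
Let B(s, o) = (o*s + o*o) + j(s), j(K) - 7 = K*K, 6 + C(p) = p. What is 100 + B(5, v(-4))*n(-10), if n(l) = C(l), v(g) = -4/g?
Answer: -508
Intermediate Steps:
C(p) = -6 + p
j(K) = 7 + K² (j(K) = 7 + K*K = 7 + K²)
n(l) = -6 + l
B(s, o) = 7 + o² + s² + o*s (B(s, o) = (o*s + o*o) + (7 + s²) = (o*s + o²) + (7 + s²) = (o² + o*s) + (7 + s²) = 7 + o² + s² + o*s)
100 + B(5, v(-4))*n(-10) = 100 + (7 + (-4/(-4))² + 5² - 4/(-4)*5)*(-6 - 10) = 100 + (7 + (-4*(-¼))² + 25 - 4*(-¼)*5)*(-16) = 100 + (7 + 1² + 25 + 1*5)*(-16) = 100 + (7 + 1 + 25 + 5)*(-16) = 100 + 38*(-16) = 100 - 608 = -508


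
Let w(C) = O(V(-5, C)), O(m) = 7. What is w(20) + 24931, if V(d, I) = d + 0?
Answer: 24938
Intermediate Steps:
V(d, I) = d
w(C) = 7
w(20) + 24931 = 7 + 24931 = 24938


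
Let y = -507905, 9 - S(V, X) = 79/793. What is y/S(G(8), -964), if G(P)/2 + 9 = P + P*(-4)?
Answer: -402768665/7058 ≈ -57066.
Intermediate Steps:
G(P) = -18 - 6*P (G(P) = -18 + 2*(P + P*(-4)) = -18 + 2*(P - 4*P) = -18 + 2*(-3*P) = -18 - 6*P)
S(V, X) = 7058/793 (S(V, X) = 9 - 79/793 = 7058/793)
y/S(G(8), -964) = -507905/7058/793 = -507905*793/7058 = -402768665/7058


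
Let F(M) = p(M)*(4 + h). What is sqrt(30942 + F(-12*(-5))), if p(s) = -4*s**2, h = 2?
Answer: 3*I*sqrt(6162) ≈ 235.5*I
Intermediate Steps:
F(M) = -24*M**2 (F(M) = (-4*M**2)*(4 + 2) = -4*M**2*6 = -24*M**2)
sqrt(30942 + F(-12*(-5))) = sqrt(30942 - 24*(-12*(-5))**2) = sqrt(30942 - 24*60**2) = sqrt(30942 - 24*3600) = sqrt(30942 - 86400) = sqrt(-55458) = 3*I*sqrt(6162)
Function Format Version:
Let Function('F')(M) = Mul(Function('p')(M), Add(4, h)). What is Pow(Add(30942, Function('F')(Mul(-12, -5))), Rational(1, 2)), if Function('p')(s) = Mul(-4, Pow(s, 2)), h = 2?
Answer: Mul(3, I, Pow(6162, Rational(1, 2))) ≈ Mul(235.50, I)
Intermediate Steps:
Function('F')(M) = Mul(-24, Pow(M, 2)) (Function('F')(M) = Mul(Mul(-4, Pow(M, 2)), Add(4, 2)) = Mul(Mul(-4, Pow(M, 2)), 6) = Mul(-24, Pow(M, 2)))
Pow(Add(30942, Function('F')(Mul(-12, -5))), Rational(1, 2)) = Pow(Add(30942, Mul(-24, Pow(Mul(-12, -5), 2))), Rational(1, 2)) = Pow(Add(30942, Mul(-24, Pow(60, 2))), Rational(1, 2)) = Pow(Add(30942, Mul(-24, 3600)), Rational(1, 2)) = Pow(Add(30942, -86400), Rational(1, 2)) = Pow(-55458, Rational(1, 2)) = Mul(3, I, Pow(6162, Rational(1, 2)))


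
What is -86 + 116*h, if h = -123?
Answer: -14354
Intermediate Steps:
-86 + 116*h = -86 + 116*(-123) = -86 - 14268 = -14354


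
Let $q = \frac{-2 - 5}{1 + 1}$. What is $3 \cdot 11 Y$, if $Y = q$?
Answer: $- \frac{231}{2} \approx -115.5$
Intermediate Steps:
$q = - \frac{7}{2} \approx -3.5$
$Y = - \frac{7}{2} \approx -3.5$
$3 \cdot 11 Y = 3 \cdot 11 \left(- \frac{7}{2}\right) = 33 \left(- \frac{7}{2}\right) = - \frac{231}{2}$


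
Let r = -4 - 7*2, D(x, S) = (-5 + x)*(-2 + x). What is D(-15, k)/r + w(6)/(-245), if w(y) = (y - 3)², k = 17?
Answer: -41731/2205 ≈ -18.926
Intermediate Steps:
r = -18 (r = -4 - 14 = -18)
w(y) = (-3 + y)²
D(-15, k)/r + w(6)/(-245) = (10 + (-15)² - 7*(-15))/(-18) + (-3 + 6)²/(-245) = (10 + 225 + 105)*(-1/18) + 3²*(-1/245) = 340*(-1/18) + 9*(-1/245) = -170/9 - 9/245 = -41731/2205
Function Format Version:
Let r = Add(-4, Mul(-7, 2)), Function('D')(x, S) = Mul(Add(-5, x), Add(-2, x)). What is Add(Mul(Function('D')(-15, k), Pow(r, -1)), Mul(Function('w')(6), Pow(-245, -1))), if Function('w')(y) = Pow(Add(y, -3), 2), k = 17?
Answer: Rational(-41731, 2205) ≈ -18.926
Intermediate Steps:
r = -18 (r = Add(-4, -14) = -18)
Function('w')(y) = Pow(Add(-3, y), 2)
Add(Mul(Function('D')(-15, k), Pow(r, -1)), Mul(Function('w')(6), Pow(-245, -1))) = Add(Mul(Add(10, Pow(-15, 2), Mul(-7, -15)), Pow(-18, -1)), Mul(Pow(Add(-3, 6), 2), Pow(-245, -1))) = Add(Mul(Add(10, 225, 105), Rational(-1, 18)), Mul(Pow(3, 2), Rational(-1, 245))) = Add(Mul(340, Rational(-1, 18)), Mul(9, Rational(-1, 245))) = Add(Rational(-170, 9), Rational(-9, 245)) = Rational(-41731, 2205)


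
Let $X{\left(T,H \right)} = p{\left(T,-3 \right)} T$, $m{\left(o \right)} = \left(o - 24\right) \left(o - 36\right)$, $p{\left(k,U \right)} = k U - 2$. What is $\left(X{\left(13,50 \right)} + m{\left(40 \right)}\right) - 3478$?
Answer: $-3947$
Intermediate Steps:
$p{\left(k,U \right)} = -2 + U k$ ($p{\left(k,U \right)} = U k - 2 = -2 + U k$)
$m{\left(o \right)} = \left(-36 + o\right) \left(-24 + o\right)$ ($m{\left(o \right)} = \left(-24 + o\right) \left(-36 + o\right) = \left(-36 + o\right) \left(-24 + o\right)$)
$X{\left(T,H \right)} = T \left(-2 - 3 T\right)$ ($X{\left(T,H \right)} = \left(-2 - 3 T\right) T = T \left(-2 - 3 T\right)$)
$\left(X{\left(13,50 \right)} + m{\left(40 \right)}\right) - 3478 = \left(\left(-1\right) 13 \left(2 + 3 \cdot 13\right) + \left(864 + 40^{2} - 2400\right)\right) - 3478 = \left(\left(-1\right) 13 \left(2 + 39\right) + \left(864 + 1600 - 2400\right)\right) - 3478 = \left(\left(-1\right) 13 \cdot 41 + 64\right) - 3478 = \left(-533 + 64\right) - 3478 = -469 - 3478 = -3947$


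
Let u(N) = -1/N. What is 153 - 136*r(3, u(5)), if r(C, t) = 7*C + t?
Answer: -13379/5 ≈ -2675.8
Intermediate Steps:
r(C, t) = t + 7*C
153 - 136*r(3, u(5)) = 153 - 136*(-1/5 + 7*3) = 153 - 136*(-1*⅕ + 21) = 153 - 136*(-⅕ + 21) = 153 - 136*104/5 = 153 - 14144/5 = -13379/5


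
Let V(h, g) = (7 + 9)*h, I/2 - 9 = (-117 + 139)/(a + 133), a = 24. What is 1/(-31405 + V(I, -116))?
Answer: -157/4884665 ≈ -3.2141e-5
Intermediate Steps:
I = 2870/157 (I = 18 + 2*((-117 + 139)/(24 + 133)) = 18 + 2*(22/157) = 18 + 44/157 = 2870/157 ≈ 18.280)
V(h, g) = 16*h
1/(-31405 + V(I, -116)) = 1/(-31405 + 16*(2870/157)) = 1/(-31405 + 45920/157) = 1/(-4884665/157) = -157/4884665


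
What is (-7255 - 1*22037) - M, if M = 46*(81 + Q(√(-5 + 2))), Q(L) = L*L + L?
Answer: -32880 - 46*I*√3 ≈ -32880.0 - 79.674*I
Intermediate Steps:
Q(L) = L + L² (Q(L) = L² + L = L + L²)
M = 3726 + 46*I*√3*(1 + I*√3) (M = 46*(81 + √(-5 + 2)*(1 + √(-5 + 2))) = 46*(81 + √(-3)*(1 + √(-3))) = 46*(81 + (I*√3)*(1 + I*√3)) = 46*(81 + I*√3*(1 + I*√3)) = 3726 + 46*I*√3*(1 + I*√3) ≈ 3588.0 + 79.674*I)
(-7255 - 1*22037) - M = (-7255 - 1*22037) - (3588 + 46*I*√3) = (-7255 - 22037) + (-3588 - 46*I*√3) = -29292 + (-3588 - 46*I*√3) = -32880 - 46*I*√3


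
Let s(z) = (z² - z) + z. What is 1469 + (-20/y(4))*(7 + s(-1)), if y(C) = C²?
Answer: 1459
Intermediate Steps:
s(z) = z²
1469 + (-20/y(4))*(7 + s(-1)) = 1469 + (-20/(4²))*(7 + (-1)²) = 1469 + (-20/16)*(7 + 1) = 1469 - 20*1/16*8 = 1469 - 5/4*8 = 1469 - 10 = 1459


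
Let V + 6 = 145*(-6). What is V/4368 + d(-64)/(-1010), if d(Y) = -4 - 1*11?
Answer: -6827/36764 ≈ -0.18570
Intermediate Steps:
d(Y) = -15 (d(Y) = -4 - 11 = -15)
V = -876 (V = -6 + 145*(-6) = -6 - 870 = -876)
V/4368 + d(-64)/(-1010) = -876/4368 - 15/(-1010) = -876*1/4368 - 15*(-1/1010) = -73/364 + 3/202 = -6827/36764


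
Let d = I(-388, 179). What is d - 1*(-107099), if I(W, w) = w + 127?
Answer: 107405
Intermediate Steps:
I(W, w) = 127 + w
d = 306 (d = 127 + 179 = 306)
d - 1*(-107099) = 306 - 1*(-107099) = 306 + 107099 = 107405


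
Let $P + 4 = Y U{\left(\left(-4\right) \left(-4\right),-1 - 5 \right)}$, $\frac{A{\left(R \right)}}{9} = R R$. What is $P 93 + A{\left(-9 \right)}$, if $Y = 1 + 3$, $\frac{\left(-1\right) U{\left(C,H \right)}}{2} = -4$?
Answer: $3333$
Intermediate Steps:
$U{\left(C,H \right)} = 8$ ($U{\left(C,H \right)} = \left(-2\right) \left(-4\right) = 8$)
$Y = 4$
$A{\left(R \right)} = 9 R^{2}$ ($A{\left(R \right)} = 9 R R = 9 R^{2}$)
$P = 28$ ($P = -4 + 4 \cdot 8 = -4 + 32 = 28$)
$P 93 + A{\left(-9 \right)} = 28 \cdot 93 + 9 \left(-9\right)^{2} = 2604 + 9 \cdot 81 = 2604 + 729 = 3333$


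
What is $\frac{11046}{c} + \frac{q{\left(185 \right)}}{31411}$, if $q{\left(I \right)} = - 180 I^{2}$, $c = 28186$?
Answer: $- \frac{86646443547}{442675223} \approx -195.73$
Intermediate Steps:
$\frac{11046}{c} + \frac{q{\left(185 \right)}}{31411} = \frac{11046}{28186} + \frac{\left(-180\right) 185^{2}}{31411} = 11046 \cdot \frac{1}{28186} + \left(-180\right) 34225 \cdot \frac{1}{31411} = \frac{5523}{14093} - \frac{6160500}{31411} = - \frac{86646443547}{442675223}$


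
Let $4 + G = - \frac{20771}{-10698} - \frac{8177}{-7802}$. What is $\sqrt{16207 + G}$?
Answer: $\frac{\sqrt{7056228783089463681}}{20866449} \approx 127.3$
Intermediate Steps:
$G = - \frac{21082574}{20866449}$ ($G = -4 - \left(- \frac{20771}{10698} - \frac{8177}{7802}\right) = -4 - - \frac{62383222}{20866449} = -4 + \left(\frac{20771}{10698} + \frac{8177}{7802}\right) = -4 + \frac{62383222}{20866449} = - \frac{21082574}{20866449} \approx -1.0104$)
$\sqrt{16207 + G} = \sqrt{16207 - \frac{21082574}{20866449}} = \sqrt{\frac{338161456369}{20866449}} = \frac{\sqrt{7056228783089463681}}{20866449}$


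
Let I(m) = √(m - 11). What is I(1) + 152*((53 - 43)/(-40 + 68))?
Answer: 380/7 + I*√10 ≈ 54.286 + 3.1623*I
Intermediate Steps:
I(m) = √(-11 + m)
I(1) + 152*((53 - 43)/(-40 + 68)) = √(-11 + 1) + 152*((53 - 43)/(-40 + 68)) = √(-10) + 152*(10/28) = I*√10 + 152*(10*(1/28)) = I*√10 + 152*(5/14) = I*√10 + 380/7 = 380/7 + I*√10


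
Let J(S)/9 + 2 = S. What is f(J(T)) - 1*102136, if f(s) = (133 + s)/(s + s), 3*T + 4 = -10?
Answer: -12256393/120 ≈ -1.0214e+5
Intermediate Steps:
T = -14/3 (T = -4/3 + (⅓)*(-10) = -4/3 - 10/3 = -14/3 ≈ -4.6667)
J(S) = -18 + 9*S
f(s) = (133 + s)/(2*s) (f(s) = (133 + s)/((2*s)) = (133 + s)*(1/(2*s)) = (133 + s)/(2*s))
f(J(T)) - 1*102136 = (133 + (-18 + 9*(-14/3)))/(2*(-18 + 9*(-14/3))) - 1*102136 = (133 + (-18 - 42))/(2*(-18 - 42)) - 102136 = (½)*(133 - 60)/(-60) - 102136 = (½)*(-1/60)*73 - 102136 = -73/120 - 102136 = -12256393/120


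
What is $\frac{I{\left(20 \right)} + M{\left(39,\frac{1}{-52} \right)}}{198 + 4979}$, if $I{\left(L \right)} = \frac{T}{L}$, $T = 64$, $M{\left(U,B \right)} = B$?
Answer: $\frac{827}{1346020} \approx 0.0006144$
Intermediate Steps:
$I{\left(L \right)} = \frac{64}{L}$
$\frac{I{\left(20 \right)} + M{\left(39,\frac{1}{-52} \right)}}{198 + 4979} = \frac{\frac{64}{20} + \frac{1}{-52}}{198 + 4979} = \frac{64 \cdot \frac{1}{20} - \frac{1}{52}}{5177} = \left(\frac{16}{5} - \frac{1}{52}\right) \frac{1}{5177} = \frac{827}{260} \cdot \frac{1}{5177} = \frac{827}{1346020}$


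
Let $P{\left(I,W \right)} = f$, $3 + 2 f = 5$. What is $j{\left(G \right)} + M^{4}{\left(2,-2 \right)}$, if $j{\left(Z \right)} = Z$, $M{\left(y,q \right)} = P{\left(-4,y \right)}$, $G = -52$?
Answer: $-51$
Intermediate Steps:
$f = 1$ ($f = - \frac{3}{2} + \frac{1}{2} \cdot 5 = - \frac{3}{2} + \frac{5}{2} = 1$)
$P{\left(I,W \right)} = 1$
$M{\left(y,q \right)} = 1$
$j{\left(G \right)} + M^{4}{\left(2,-2 \right)} = -52 + 1^{4} = -52 + 1 = -51$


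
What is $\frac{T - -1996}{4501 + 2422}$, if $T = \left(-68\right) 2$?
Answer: $\frac{1860}{6923} \approx 0.26867$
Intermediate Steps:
$T = -136$
$\frac{T - -1996}{4501 + 2422} = \frac{-136 - -1996}{4501 + 2422} = \frac{-136 + 1996}{6923} = 1860 \cdot \frac{1}{6923} = \frac{1860}{6923}$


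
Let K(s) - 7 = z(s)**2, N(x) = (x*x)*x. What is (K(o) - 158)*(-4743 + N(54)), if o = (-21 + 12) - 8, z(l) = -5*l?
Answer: 1080348354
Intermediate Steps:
N(x) = x**3 (N(x) = x**2*x = x**3)
o = -17 (o = -9 - 8 = -17)
K(s) = 7 + 25*s**2 (K(s) = 7 + (-5*s)**2 = 7 + 25*s**2)
(K(o) - 158)*(-4743 + N(54)) = ((7 + 25*(-17)**2) - 158)*(-4743 + 54**3) = ((7 + 25*289) - 158)*(-4743 + 157464) = ((7 + 7225) - 158)*152721 = (7232 - 158)*152721 = 7074*152721 = 1080348354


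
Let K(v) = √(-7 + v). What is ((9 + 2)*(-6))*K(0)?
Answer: -66*I*√7 ≈ -174.62*I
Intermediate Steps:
((9 + 2)*(-6))*K(0) = ((9 + 2)*(-6))*√(-7 + 0) = (11*(-6))*√(-7) = -66*I*√7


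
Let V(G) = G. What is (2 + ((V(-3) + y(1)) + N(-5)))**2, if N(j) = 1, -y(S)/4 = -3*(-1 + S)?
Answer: 0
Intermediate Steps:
y(S) = -12 + 12*S (y(S) = -(-12)*(-1 + S) = -4*(3 - 3*S) = -12 + 12*S)
(2 + ((V(-3) + y(1)) + N(-5)))**2 = (2 + ((-3 + (-12 + 12*1)) + 1))**2 = (2 + ((-3 + (-12 + 12)) + 1))**2 = (2 + ((-3 + 0) + 1))**2 = (2 + (-3 + 1))**2 = (2 - 2)**2 = 0**2 = 0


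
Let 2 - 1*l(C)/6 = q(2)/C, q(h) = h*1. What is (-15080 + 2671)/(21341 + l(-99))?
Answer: -409497/704653 ≈ -0.58113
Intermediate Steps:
q(h) = h
l(C) = 12 - 12/C
(-15080 + 2671)/(21341 + l(-99)) = (-15080 + 2671)/(21341 + (12 - 12/(-99))) = -12409/(21341 + (12 - 12*(-1/99))) = -12409/(21341 + (12 + 4/33)) = -12409/(21341 + 400/33) = -12409/704653/33 = -12409*33/704653 = -409497/704653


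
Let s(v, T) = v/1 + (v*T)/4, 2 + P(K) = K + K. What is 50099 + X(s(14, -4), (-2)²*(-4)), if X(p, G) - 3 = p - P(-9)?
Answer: 50122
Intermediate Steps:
P(K) = -2 + 2*K (P(K) = -2 + (K + K) = -2 + 2*K)
s(v, T) = v + T*v/4 (s(v, T) = v*1 + (T*v)*(¼) = v + T*v/4)
X(p, G) = 23 + p (X(p, G) = 3 + (p - (-2 + 2*(-9))) = 3 + (p - (-2 - 18)) = 3 + (p - 1*(-20)) = 3 + (p + 20) = 3 + (20 + p) = 23 + p)
50099 + X(s(14, -4), (-2)²*(-4)) = 50099 + (23 + (¼)*14*(4 - 4)) = 50099 + (23 + (¼)*14*0) = 50099 + (23 + 0) = 50099 + 23 = 50122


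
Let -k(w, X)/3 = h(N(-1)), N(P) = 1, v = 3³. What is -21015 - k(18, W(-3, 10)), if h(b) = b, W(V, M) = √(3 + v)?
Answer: -21012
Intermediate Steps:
v = 27
W(V, M) = √30 (W(V, M) = √(3 + 27) = √30)
k(w, X) = -3 (k(w, X) = -3*1 = -3)
-21015 - k(18, W(-3, 10)) = -21015 - 1*(-3) = -21015 + 3 = -21012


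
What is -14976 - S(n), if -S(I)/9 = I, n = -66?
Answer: -15570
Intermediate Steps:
S(I) = -9*I
-14976 - S(n) = -14976 - (-9)*(-66) = -14976 - 1*594 = -14976 - 594 = -15570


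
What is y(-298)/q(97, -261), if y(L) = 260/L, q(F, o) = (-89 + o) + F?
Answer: 130/37697 ≈ 0.0034485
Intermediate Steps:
q(F, o) = -89 + F + o
y(-298)/q(97, -261) = (260/(-298))/(-89 + 97 - 261) = (260*(-1/298))/(-253) = -130/149*(-1/253) = 130/37697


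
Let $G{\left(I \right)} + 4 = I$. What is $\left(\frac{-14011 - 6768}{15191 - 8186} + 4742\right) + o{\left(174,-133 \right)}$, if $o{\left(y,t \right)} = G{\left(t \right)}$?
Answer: $\frac{32237246}{7005} \approx 4602.0$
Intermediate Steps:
$G{\left(I \right)} = -4 + I$
$o{\left(y,t \right)} = -4 + t$
$\left(\frac{-14011 - 6768}{15191 - 8186} + 4742\right) + o{\left(174,-133 \right)} = \left(\frac{-14011 - 6768}{15191 - 8186} + 4742\right) - 137 = \left(- \frac{20779}{7005} + 4742\right) - 137 = \frac{33196931}{7005} - 137 = \frac{32237246}{7005}$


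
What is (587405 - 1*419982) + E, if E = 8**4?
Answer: 171519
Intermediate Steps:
E = 4096
(587405 - 1*419982) + E = (587405 - 1*419982) + 4096 = (587405 - 419982) + 4096 = 167423 + 4096 = 171519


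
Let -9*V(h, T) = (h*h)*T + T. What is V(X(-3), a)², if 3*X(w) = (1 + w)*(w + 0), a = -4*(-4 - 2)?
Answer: 1600/9 ≈ 177.78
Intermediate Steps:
a = 24 (a = -4*(-6) = 24)
X(w) = w*(1 + w)/3 (X(w) = ((1 + w)*(w + 0))/3 = ((1 + w)*w)/3 = (w*(1 + w))/3 = w*(1 + w)/3)
V(h, T) = -T/9 - T*h²/9 (V(h, T) = -((h*h)*T + T)/9 = -(h²*T + T)/9 = -(T*h² + T)/9 = -(T + T*h²)/9 = -T/9 - T*h²/9)
V(X(-3), a)² = (-⅑*24*(1 + ((⅓)*(-3)*(1 - 3))²))² = (-⅑*24*(1 + ((⅓)*(-3)*(-2))²))² = (-⅑*24*(1 + 2²))² = (-⅑*24*(1 + 4))² = (-⅑*24*5)² = (-40/3)² = 1600/9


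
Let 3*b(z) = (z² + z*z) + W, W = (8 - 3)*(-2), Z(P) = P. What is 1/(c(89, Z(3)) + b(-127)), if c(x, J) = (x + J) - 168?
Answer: 3/32020 ≈ 9.3691e-5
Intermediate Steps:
c(x, J) = -168 + J + x (c(x, J) = (J + x) - 168 = -168 + J + x)
W = -10 (W = 5*(-2) = -10)
b(z) = -10/3 + 2*z²/3 (b(z) = ((z² + z*z) - 10)/3 = ((z² + z²) - 10)/3 = (2*z² - 10)/3 = (-10 + 2*z²)/3 = -10/3 + 2*z²/3)
1/(c(89, Z(3)) + b(-127)) = 1/((-168 + 3 + 89) + (-10/3 + (⅔)*(-127)²)) = 1/(-76 + (-10/3 + (⅔)*16129)) = 1/(-76 + (-10/3 + 32258/3)) = 1/(-76 + 32248/3) = 1/(32020/3) = 3/32020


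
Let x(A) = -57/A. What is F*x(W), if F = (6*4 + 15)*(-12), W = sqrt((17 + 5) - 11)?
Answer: 26676*sqrt(11)/11 ≈ 8043.1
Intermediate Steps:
W = sqrt(11) (W = sqrt(22 - 11) = sqrt(11) ≈ 3.3166)
F = -468 (F = (24 + 15)*(-12) = 39*(-12) = -468)
F*x(W) = -(-26676)/(sqrt(11)) = -(-26676)*sqrt(11)/11 = 26676*sqrt(11)/11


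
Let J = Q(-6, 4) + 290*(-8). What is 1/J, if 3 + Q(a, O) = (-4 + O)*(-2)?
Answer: -1/2323 ≈ -0.00043048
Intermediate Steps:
Q(a, O) = 5 - 2*O (Q(a, O) = -3 + (-4 + O)*(-2) = -3 + (8 - 2*O) = 5 - 2*O)
J = -2323 (J = (5 - 2*4) + 290*(-8) = (5 - 8) - 2320 = -3 - 2320 = -2323)
1/J = 1/(-2323) = -1/2323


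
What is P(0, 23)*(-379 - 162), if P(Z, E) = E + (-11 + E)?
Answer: -18935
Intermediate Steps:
P(Z, E) = -11 + 2*E
P(0, 23)*(-379 - 162) = (-11 + 2*23)*(-379 - 162) = (-11 + 46)*(-541) = 35*(-541) = -18935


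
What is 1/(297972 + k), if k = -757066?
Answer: -1/459094 ≈ -2.1782e-6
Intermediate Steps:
1/(297972 + k) = 1/(297972 - 757066) = 1/(-459094) = -1/459094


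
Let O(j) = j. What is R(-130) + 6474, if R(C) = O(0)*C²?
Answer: 6474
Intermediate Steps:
R(C) = 0 (R(C) = 0*C² = 0)
R(-130) + 6474 = 0 + 6474 = 6474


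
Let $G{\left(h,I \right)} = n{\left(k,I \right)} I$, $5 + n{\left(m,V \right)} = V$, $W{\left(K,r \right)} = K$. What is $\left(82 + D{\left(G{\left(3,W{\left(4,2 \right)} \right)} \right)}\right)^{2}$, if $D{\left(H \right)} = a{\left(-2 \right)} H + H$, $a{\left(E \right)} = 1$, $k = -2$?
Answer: $5476$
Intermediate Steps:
$n{\left(m,V \right)} = -5 + V$
$G{\left(h,I \right)} = I \left(-5 + I\right)$ ($G{\left(h,I \right)} = \left(-5 + I\right) I = I \left(-5 + I\right)$)
$D{\left(H \right)} = 2 H$ ($D{\left(H \right)} = 1 H + H = H + H = 2 H$)
$\left(82 + D{\left(G{\left(3,W{\left(4,2 \right)} \right)} \right)}\right)^{2} = \left(82 + 2 \cdot 4 \left(-5 + 4\right)\right)^{2} = \left(82 + 2 \cdot 4 \left(-1\right)\right)^{2} = \left(82 + 2 \left(-4\right)\right)^{2} = \left(82 - 8\right)^{2} = 74^{2} = 5476$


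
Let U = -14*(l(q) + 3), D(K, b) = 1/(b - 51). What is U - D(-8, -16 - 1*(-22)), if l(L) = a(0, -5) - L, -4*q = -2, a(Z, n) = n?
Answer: 1576/45 ≈ 35.022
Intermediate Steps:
q = ½ (q = -¼*(-2) = ½ ≈ 0.50000)
D(K, b) = 1/(-51 + b)
l(L) = -5 - L
U = 35 (U = -14*((-5 - 1*½) + 3) = -14*((-5 - ½) + 3) = -14*(-11/2 + 3) = -14*(-5/2) = 35)
U - D(-8, -16 - 1*(-22)) = 35 - 1/(-51 + (-16 - 1*(-22))) = 35 - 1/(-51 + (-16 + 22)) = 35 - 1/(-51 + 6) = 35 - 1/(-45) = 35 - 1*(-1/45) = 35 + 1/45 = 1576/45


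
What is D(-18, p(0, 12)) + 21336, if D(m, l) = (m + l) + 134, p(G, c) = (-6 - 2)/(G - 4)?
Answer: 21454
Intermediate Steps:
p(G, c) = -8/(-4 + G)
D(m, l) = 134 + l + m (D(m, l) = (l + m) + 134 = 134 + l + m)
D(-18, p(0, 12)) + 21336 = (134 - 8/(-4 + 0) - 18) + 21336 = (134 - 8/(-4) - 18) + 21336 = (134 - 8*(-1/4) - 18) + 21336 = (134 + 2 - 18) + 21336 = 118 + 21336 = 21454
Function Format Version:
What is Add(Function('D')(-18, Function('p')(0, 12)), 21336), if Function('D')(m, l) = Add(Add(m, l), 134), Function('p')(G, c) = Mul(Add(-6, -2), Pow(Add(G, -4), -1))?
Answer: 21454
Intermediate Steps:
Function('p')(G, c) = Mul(-8, Pow(Add(-4, G), -1))
Function('D')(m, l) = Add(134, l, m) (Function('D')(m, l) = Add(Add(l, m), 134) = Add(134, l, m))
Add(Function('D')(-18, Function('p')(0, 12)), 21336) = Add(Add(134, Mul(-8, Pow(Add(-4, 0), -1)), -18), 21336) = Add(Add(134, Mul(-8, Pow(-4, -1)), -18), 21336) = Add(Add(134, Mul(-8, Rational(-1, 4)), -18), 21336) = Add(Add(134, 2, -18), 21336) = Add(118, 21336) = 21454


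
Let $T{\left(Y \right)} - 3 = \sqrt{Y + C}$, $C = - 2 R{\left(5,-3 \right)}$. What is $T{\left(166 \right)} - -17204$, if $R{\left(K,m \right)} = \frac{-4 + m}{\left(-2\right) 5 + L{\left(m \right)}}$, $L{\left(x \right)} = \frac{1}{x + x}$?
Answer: $17207 + \frac{\sqrt{612562}}{61} \approx 17220.0$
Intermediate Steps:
$L{\left(x \right)} = \frac{1}{2 x}$
$R{\left(K,m \right)} = \frac{-4 + m}{-10 + \frac{1}{2 m}}$ ($R{\left(K,m \right)} = \frac{-4 + m}{\left(-2\right) 5 + \frac{1}{2 m}} = \frac{-4 + m}{-10 + \frac{1}{2 m}}$)
$C = - \frac{84}{61}$ ($C = - 2 \cdot 2 \left(-3\right) \frac{1}{-1 + 20 \left(-3\right)} \left(4 - -3\right) = - 2 \cdot 2 \left(-3\right) \frac{1}{-1 - 60} \left(4 + 3\right) = - 2 \cdot 2 \left(-3\right) \frac{1}{-61} \cdot 7 = - 2 \cdot 2 \left(-3\right) \left(- \frac{1}{61}\right) 7 = \left(-2\right) \frac{42}{61} = - \frac{84}{61} \approx -1.377$)
$T{\left(Y \right)} = 3 + \sqrt{- \frac{84}{61} + Y}$ ($T{\left(Y \right)} = 3 + \sqrt{Y - \frac{84}{61}} = 3 + \sqrt{- \frac{84}{61} + Y}$)
$T{\left(166 \right)} - -17204 = \left(3 + \frac{\sqrt{-5124 + 3721 \cdot 166}}{61}\right) - -17204 = \left(3 + \frac{\sqrt{-5124 + 617686}}{61}\right) + 17204 = \left(3 + \frac{\sqrt{612562}}{61}\right) + 17204 = 17207 + \frac{\sqrt{612562}}{61}$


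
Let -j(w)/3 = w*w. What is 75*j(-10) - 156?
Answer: -22656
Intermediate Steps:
j(w) = -3*w**2 (j(w) = -3*w*w = -3*w**2)
75*j(-10) - 156 = 75*(-3*(-10)**2) - 156 = 75*(-3*100) - 156 = 75*(-300) - 156 = -22500 - 156 = -22656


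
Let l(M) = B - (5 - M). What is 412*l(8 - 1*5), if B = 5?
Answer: 1236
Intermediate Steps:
l(M) = M (l(M) = 5 - (5 - M) = 5 + (-5 + M) = M)
412*l(8 - 1*5) = 412*(8 - 1*5) = 412*(8 - 5) = 412*3 = 1236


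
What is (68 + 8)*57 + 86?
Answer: 4418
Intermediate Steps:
(68 + 8)*57 + 86 = 76*57 + 86 = 4332 + 86 = 4418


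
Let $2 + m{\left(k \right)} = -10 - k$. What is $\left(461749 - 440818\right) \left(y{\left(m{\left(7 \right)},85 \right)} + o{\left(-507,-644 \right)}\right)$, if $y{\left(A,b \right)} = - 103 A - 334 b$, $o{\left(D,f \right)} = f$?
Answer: $-566748687$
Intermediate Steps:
$m{\left(k \right)} = -12 - k$ ($m{\left(k \right)} = -2 - \left(10 + k\right) = -12 - k$)
$y{\left(A,b \right)} = - 334 b - 103 A$
$\left(461749 - 440818\right) \left(y{\left(m{\left(7 \right)},85 \right)} + o{\left(-507,-644 \right)}\right) = \left(461749 - 440818\right) \left(\left(\left(-334\right) 85 - 103 \left(-12 - 7\right)\right) - 644\right) = 20931 \left(\left(-28390 - 103 \left(-12 - 7\right)\right) - 644\right) = 20931 \left(\left(-28390 - -1957\right) - 644\right) = 20931 \left(\left(-28390 + 1957\right) - 644\right) = 20931 \left(-26433 - 644\right) = 20931 \left(-27077\right) = -566748687$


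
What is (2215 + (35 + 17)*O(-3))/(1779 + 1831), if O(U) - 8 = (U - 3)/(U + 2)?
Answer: 2943/3610 ≈ 0.81524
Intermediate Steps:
O(U) = 8 + (-3 + U)/(2 + U) (O(U) = 8 + (U - 3)/(U + 2) = 8 + (-3 + U)/(2 + U))
(2215 + (35 + 17)*O(-3))/(1779 + 1831) = (2215 + (35 + 17)*((13 + 9*(-3))/(2 - 3)))/(1779 + 1831) = (2215 + 52*((13 - 27)/(-1)))/3610 = (2215 + 52*(-1*(-14)))*(1/3610) = (2215 + 52*14)*(1/3610) = (2215 + 728)*(1/3610) = 2943*(1/3610) = 2943/3610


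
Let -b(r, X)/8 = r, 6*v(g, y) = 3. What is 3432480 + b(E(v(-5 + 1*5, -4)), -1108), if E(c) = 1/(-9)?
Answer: 30892328/9 ≈ 3.4325e+6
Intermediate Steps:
v(g, y) = 1/2 (v(g, y) = (1/6)*3 = 1/2)
E(c) = -1/9
b(r, X) = -8*r
3432480 + b(E(v(-5 + 1*5, -4)), -1108) = 3432480 - 8*(-1/9) = 3432480 + 8/9 = 30892328/9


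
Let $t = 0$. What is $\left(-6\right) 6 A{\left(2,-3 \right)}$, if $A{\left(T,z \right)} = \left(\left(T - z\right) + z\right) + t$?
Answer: $-72$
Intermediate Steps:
$A{\left(T,z \right)} = T$ ($A{\left(T,z \right)} = \left(\left(T - z\right) + z\right) + 0 = T + 0 = T$)
$\left(-6\right) 6 A{\left(2,-3 \right)} = \left(-6\right) 6 \cdot 2 = \left(-36\right) 2 = -72$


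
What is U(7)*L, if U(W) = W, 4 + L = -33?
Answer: -259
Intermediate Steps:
L = -37 (L = -4 - 33 = -37)
U(7)*L = 7*(-37) = -259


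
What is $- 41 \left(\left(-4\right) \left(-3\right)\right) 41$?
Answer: $-20172$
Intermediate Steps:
$- 41 \left(\left(-4\right) \left(-3\right)\right) 41 = \left(-41\right) 12 \cdot 41 = \left(-492\right) 41 = -20172$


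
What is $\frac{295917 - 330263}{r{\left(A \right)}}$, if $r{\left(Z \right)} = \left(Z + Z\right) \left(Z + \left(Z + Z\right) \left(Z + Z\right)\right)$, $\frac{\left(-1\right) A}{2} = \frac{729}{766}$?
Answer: $\frac{964811545451}{1346140053} \approx 716.72$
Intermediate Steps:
$A = - \frac{729}{383}$ ($A = - 2 \cdot \frac{729}{766} = - 2 \cdot 729 \cdot \frac{1}{766} = \left(-2\right) \frac{729}{766} = - \frac{729}{383} \approx -1.9034$)
$r{\left(Z \right)} = 2 Z \left(Z + 4 Z^{2}\right)$ ($r{\left(Z \right)} = 2 Z \left(Z + 2 Z 2 Z\right) = 2 Z \left(Z + 4 Z^{2}\right)$)
$\frac{295917 - 330263}{r{\left(A \right)}} = \frac{295917 - 330263}{\left(- \frac{729}{383}\right)^{2} \left(2 + 8 \left(- \frac{729}{383}\right)\right)} = - \frac{34346}{\frac{531441}{146689} \left(2 - \frac{5832}{383}\right)} = - \frac{34346}{\frac{531441}{146689} \left(- \frac{5066}{383}\right)} = - \frac{34346}{- \frac{2692280106}{56181887}} = \left(-34346\right) \left(- \frac{56181887}{2692280106}\right) = \frac{964811545451}{1346140053}$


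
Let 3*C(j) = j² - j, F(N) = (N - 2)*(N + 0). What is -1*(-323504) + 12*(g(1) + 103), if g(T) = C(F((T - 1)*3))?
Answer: 324740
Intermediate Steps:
F(N) = N*(-2 + N) (F(N) = (-2 + N)*N = N*(-2 + N))
C(j) = -j/3 + j²/3 (C(j) = (j² - j)/3 = -j/3 + j²/3)
g(T) = (-1 + (-5 + 3*T)*(-3 + 3*T))*(-5 + 3*T)*(-3 + 3*T)/3 (g(T) = (((T - 1)*3)*(-2 + (T - 1)*3))*(-1 + ((T - 1)*3)*(-2 + (T - 1)*3))/3 = (((-1 + T)*3)*(-2 + (-1 + T)*3))*(-1 + ((-1 + T)*3)*(-2 + (-1 + T)*3))/3 = ((-3 + 3*T)*(-2 + (-3 + 3*T)))*(-1 + (-3 + 3*T)*(-2 + (-3 + 3*T)))/3 = ((-3 + 3*T)*(-5 + 3*T))*(-1 + (-3 + 3*T)*(-5 + 3*T))/3 = ((-5 + 3*T)*(-3 + 3*T))*(-1 + (-5 + 3*T)*(-3 + 3*T))/3 = (-1 + (-5 + 3*T)*(-3 + 3*T))*(-5 + 3*T)*(-3 + 3*T)/3)
-1*(-323504) + 12*(g(1) + 103) = -1*(-323504) + 12*((-1 + 1)*(-1 + 3*(-1 + 1)*(-5 + 3*1))*(-5 + 3*1) + 103) = 323504 + 12*(0*(-1 + 3*0*(-5 + 3))*(-5 + 3) + 103) = 323504 + 12*(0*(-1 + 3*0*(-2))*(-2) + 103) = 323504 + 12*(0*(-1 + 0)*(-2) + 103) = 323504 + 12*(0*(-1)*(-2) + 103) = 323504 + 12*(0 + 103) = 323504 + 12*103 = 323504 + 1236 = 324740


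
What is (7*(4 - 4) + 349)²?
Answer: 121801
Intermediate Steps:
(7*(4 - 4) + 349)² = (7*0 + 349)² = (0 + 349)² = 349² = 121801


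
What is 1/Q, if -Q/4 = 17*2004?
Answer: -1/136272 ≈ -7.3383e-6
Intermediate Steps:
Q = -136272 (Q = -68*2004 = -4*34068 = -136272)
1/Q = 1/(-136272) = -1/136272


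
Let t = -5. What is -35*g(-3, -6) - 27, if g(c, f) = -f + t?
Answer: -62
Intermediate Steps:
g(c, f) = -5 - f (g(c, f) = -f - 5 = -5 - f)
-35*g(-3, -6) - 27 = -35*(-5 - 1*(-6)) - 27 = -35*(-5 + 6) - 27 = -35*1 - 27 = -35 - 27 = -62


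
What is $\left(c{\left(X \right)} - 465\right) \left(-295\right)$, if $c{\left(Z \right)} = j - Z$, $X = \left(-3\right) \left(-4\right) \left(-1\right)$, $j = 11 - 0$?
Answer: $130390$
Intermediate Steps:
$j = 11$ ($j = 11 + 0 = 11$)
$X = -12$ ($X = 12 \left(-1\right) = -12$)
$c{\left(Z \right)} = 11 - Z$
$\left(c{\left(X \right)} - 465\right) \left(-295\right) = \left(\left(11 - -12\right) - 465\right) \left(-295\right) = \left(\left(11 + 12\right) - 465\right) \left(-295\right) = \left(23 - 465\right) \left(-295\right) = \left(-442\right) \left(-295\right) = 130390$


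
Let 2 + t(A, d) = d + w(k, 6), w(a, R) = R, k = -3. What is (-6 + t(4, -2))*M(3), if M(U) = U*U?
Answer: -36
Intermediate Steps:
M(U) = U**2
t(A, d) = 4 + d (t(A, d) = -2 + (d + 6) = -2 + (6 + d) = 4 + d)
(-6 + t(4, -2))*M(3) = (-6 + (4 - 2))*3**2 = (-6 + 2)*9 = -4*9 = -36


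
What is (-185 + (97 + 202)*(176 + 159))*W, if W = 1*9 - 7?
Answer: 199960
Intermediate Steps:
W = 2 (W = 9 - 7 = 2)
(-185 + (97 + 202)*(176 + 159))*W = (-185 + (97 + 202)*(176 + 159))*2 = (-185 + 299*335)*2 = (-185 + 100165)*2 = 99980*2 = 199960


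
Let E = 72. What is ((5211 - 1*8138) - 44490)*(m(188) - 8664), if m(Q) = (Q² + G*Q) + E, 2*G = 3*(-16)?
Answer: -1054554080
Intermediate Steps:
G = -24 (G = (3*(-16))/2 = (½)*(-48) = -24)
m(Q) = 72 + Q² - 24*Q (m(Q) = (Q² - 24*Q) + 72 = 72 + Q² - 24*Q)
((5211 - 1*8138) - 44490)*(m(188) - 8664) = ((5211 - 1*8138) - 44490)*((72 + 188² - 24*188) - 8664) = ((5211 - 8138) - 44490)*((72 + 35344 - 4512) - 8664) = (-2927 - 44490)*(30904 - 8664) = -47417*22240 = -1054554080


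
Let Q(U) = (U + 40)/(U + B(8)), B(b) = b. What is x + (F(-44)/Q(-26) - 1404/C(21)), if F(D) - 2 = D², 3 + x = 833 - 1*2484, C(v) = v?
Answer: -29488/7 ≈ -4212.6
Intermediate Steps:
x = -1654 (x = -3 + (833 - 1*2484) = -3 + (833 - 2484) = -3 - 1651 = -1654)
Q(U) = (40 + U)/(8 + U) (Q(U) = (U + 40)/(U + 8) = (40 + U)/(8 + U))
F(D) = 2 + D²
x + (F(-44)/Q(-26) - 1404/C(21)) = -1654 + ((2 + (-44)²)/(((40 - 26)/(8 - 26))) - 1404/21) = -1654 + ((2 + 1936)/((14/(-18))) - 1404*1/21) = -1654 + (1938/((-1/18*14)) - 468/7) = -1654 + (1938/(-7/9) - 468/7) = -1654 + (1938*(-9/7) - 468/7) = -1654 + (-17442/7 - 468/7) = -1654 - 17910/7 = -29488/7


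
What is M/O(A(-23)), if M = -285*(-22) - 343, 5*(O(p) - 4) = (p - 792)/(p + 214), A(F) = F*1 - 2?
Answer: 5601015/2963 ≈ 1890.3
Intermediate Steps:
A(F) = -2 + F (A(F) = F - 2 = -2 + F)
O(p) = 4 + (-792 + p)/(5*(214 + p)) (O(p) = 4 + ((p - 792)/(p + 214))/5 = 4 + ((-792 + p)/(214 + p))/5 = 4 + (-792 + p)/(5*(214 + p)))
M = 5927 (M = 6270 - 343 = 5927)
M/O(A(-23)) = 5927/(((3488 + 21*(-2 - 23))/(5*(214 + (-2 - 23))))) = 5927/(((3488 + 21*(-25))/(5*(214 - 25)))) = 5927/(((1/5)*(3488 - 525)/189)) = 5927/(((1/5)*(1/189)*2963)) = 5927/(2963/945) = 5927*(945/2963) = 5601015/2963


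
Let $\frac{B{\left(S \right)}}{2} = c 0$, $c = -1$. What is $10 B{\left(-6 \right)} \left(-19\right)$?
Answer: $0$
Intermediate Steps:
$B{\left(S \right)} = 0$ ($B{\left(S \right)} = 2 \left(\left(-1\right) 0\right) = 2 \cdot 0 = 0$)
$10 B{\left(-6 \right)} \left(-19\right) = 10 \cdot 0 \left(-19\right) = 0 \left(-19\right) = 0$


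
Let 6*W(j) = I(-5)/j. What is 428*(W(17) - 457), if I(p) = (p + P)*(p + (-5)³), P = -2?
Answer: -9780656/51 ≈ -1.9178e+5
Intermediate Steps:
I(p) = (-125 + p)*(-2 + p) (I(p) = (p - 2)*(p + (-5)³) = (-2 + p)*(p - 125) = (-2 + p)*(-125 + p) = (-125 + p)*(-2 + p))
W(j) = 455/(3*j) (W(j) = ((250 + (-5)² - 127*(-5))/j)/6 = ((250 + 25 + 635)/j)/6 = (910/j)/6 = 455/(3*j))
428*(W(17) - 457) = 428*((455/3)/17 - 457) = 428*((455/3)*(1/17) - 457) = 428*(455/51 - 457) = 428*(-22852/51) = -9780656/51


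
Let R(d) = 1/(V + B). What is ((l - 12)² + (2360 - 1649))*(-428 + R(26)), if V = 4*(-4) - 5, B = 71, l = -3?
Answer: -10014732/25 ≈ -4.0059e+5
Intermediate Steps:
V = -21 (V = -16 - 5 = -21)
R(d) = 1/50 (R(d) = 1/(-21 + 71) = 1/50)
((l - 12)² + (2360 - 1649))*(-428 + R(26)) = ((-3 - 12)² + (2360 - 1649))*(-428 + 1/50) = ((-15)² + 711)*(-21399/50) = (225 + 711)*(-21399/50) = 936*(-21399/50) = -10014732/25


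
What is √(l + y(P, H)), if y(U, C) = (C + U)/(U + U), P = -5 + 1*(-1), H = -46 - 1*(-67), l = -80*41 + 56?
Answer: I*√12901/2 ≈ 56.791*I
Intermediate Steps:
l = -3224 (l = -3280 + 56 = -3224)
H = 21 (H = -46 + 67 = 21)
P = -6 (P = -5 - 1 = -6)
y(U, C) = (C + U)/(2*U) (y(U, C) = (C + U)/((2*U)) = (C + U)*(1/(2*U)) = (C + U)/(2*U))
√(l + y(P, H)) = √(-3224 + (½)*(21 - 6)/(-6)) = √(-3224 + (½)*(-⅙)*15) = √(-3224 - 5/4) = √(-12901/4) = I*√12901/2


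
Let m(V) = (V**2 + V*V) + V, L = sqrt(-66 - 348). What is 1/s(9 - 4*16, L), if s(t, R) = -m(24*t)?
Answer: -1/3483480 ≈ -2.8707e-7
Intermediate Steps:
L = 3*I*sqrt(46) (L = sqrt(-414) = 3*I*sqrt(46) ≈ 20.347*I)
m(V) = V + 2*V**2 (m(V) = (V**2 + V**2) + V = 2*V**2 + V = V + 2*V**2)
s(t, R) = -24*t*(1 + 48*t) (s(t, R) = -24*t*(1 + 2*(24*t)) = -24*t*(1 + 48*t))
1/s(9 - 4*16, L) = 1/(-24*(9 - 4*16)*(1 + 48*(9 - 4*16))) = 1/(-24*(9 - 64)*(1 + 48*(9 - 64))) = 1/(-24*(-55)*(1 + 48*(-55))) = 1/(-24*(-55)*(1 - 2640)) = 1/(-24*(-55)*(-2639)) = 1/(-3483480) = -1/3483480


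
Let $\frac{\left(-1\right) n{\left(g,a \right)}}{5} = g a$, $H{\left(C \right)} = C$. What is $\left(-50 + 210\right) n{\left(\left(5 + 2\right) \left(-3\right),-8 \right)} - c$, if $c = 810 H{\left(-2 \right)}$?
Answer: $-132780$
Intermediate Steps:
$n{\left(g,a \right)} = - 5 a g$ ($n{\left(g,a \right)} = - 5 g a = - 5 a g$)
$c = -1620$ ($c = 810 \left(-2\right) = -1620$)
$\left(-50 + 210\right) n{\left(\left(5 + 2\right) \left(-3\right),-8 \right)} - c = \left(-50 + 210\right) \left(\left(-5\right) \left(-8\right) \left(5 + 2\right) \left(-3\right)\right) - -1620 = 160 \left(\left(-5\right) \left(-8\right) 7 \left(-3\right)\right) + 1620 = 160 \left(\left(-5\right) \left(-8\right) \left(-21\right)\right) + 1620 = 160 \left(-840\right) + 1620 = -134400 + 1620 = -132780$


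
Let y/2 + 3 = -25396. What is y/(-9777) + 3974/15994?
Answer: 425658505/78186669 ≈ 5.4441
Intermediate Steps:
y = -50798 (y = -6 + 2*(-25396) = -6 - 50792 = -50798)
y/(-9777) + 3974/15994 = -50798/(-9777) + 3974/15994 = -50798*(-1/9777) + 3974*(1/15994) = 50798/9777 + 1987/7997 = 425658505/78186669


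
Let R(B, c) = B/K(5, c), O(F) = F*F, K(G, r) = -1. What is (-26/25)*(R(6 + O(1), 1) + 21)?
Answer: -364/25 ≈ -14.560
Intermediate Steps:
O(F) = F**2
R(B, c) = -B (R(B, c) = B/(-1) = B*(-1) = -B)
(-26/25)*(R(6 + O(1), 1) + 21) = (-26/25)*(-(6 + 1**2) + 21) = (-26*1/25)*(-(6 + 1) + 21) = -26*(-1*7 + 21)/25 = -26*(-7 + 21)/25 = -26/25*14 = -364/25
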